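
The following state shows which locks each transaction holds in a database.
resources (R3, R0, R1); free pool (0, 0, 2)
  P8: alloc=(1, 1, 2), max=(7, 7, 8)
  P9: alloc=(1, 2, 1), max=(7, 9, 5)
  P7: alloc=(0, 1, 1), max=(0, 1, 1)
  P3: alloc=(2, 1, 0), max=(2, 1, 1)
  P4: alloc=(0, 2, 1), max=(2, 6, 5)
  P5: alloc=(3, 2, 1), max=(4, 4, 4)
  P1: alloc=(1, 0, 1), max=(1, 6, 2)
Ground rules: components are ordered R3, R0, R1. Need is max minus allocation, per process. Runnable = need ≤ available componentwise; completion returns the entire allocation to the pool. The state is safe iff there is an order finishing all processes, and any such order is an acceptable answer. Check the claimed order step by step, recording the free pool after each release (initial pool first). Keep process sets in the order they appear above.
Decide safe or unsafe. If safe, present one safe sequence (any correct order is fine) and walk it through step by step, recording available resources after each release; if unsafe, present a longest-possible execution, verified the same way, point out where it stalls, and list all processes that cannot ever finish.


The state is SAFE; one workable sequence: P7, P3, P5, P4, P1, P8, P9.
Key observation: reading the order forward, P5 is the first process whose need (1, 2, 3) meets the free pool (2, 2, 3) exactly on a resource it requests.
Step-by-step check:
  pool = (0, 0, 2)
  P7: need (0, 0, 0) fits (0, 0, 2); releases (0, 1, 1), pool now (0, 1, 3)
  P3: need (0, 0, 1) fits (0, 1, 3); releases (2, 1, 0), pool now (2, 2, 3)
  P5: need (1, 2, 3) fits (2, 2, 3); releases (3, 2, 1), pool now (5, 4, 4)
  P4: need (2, 4, 4) fits (5, 4, 4); releases (0, 2, 1), pool now (5, 6, 5)
  P1: need (0, 6, 1) fits (5, 6, 5); releases (1, 0, 1), pool now (6, 6, 6)
  P8: need (6, 6, 6) fits (6, 6, 6); releases (1, 1, 2), pool now (7, 7, 8)
  P9: need (6, 7, 4) fits (7, 7, 8); releases (1, 2, 1), pool now (8, 9, 9)


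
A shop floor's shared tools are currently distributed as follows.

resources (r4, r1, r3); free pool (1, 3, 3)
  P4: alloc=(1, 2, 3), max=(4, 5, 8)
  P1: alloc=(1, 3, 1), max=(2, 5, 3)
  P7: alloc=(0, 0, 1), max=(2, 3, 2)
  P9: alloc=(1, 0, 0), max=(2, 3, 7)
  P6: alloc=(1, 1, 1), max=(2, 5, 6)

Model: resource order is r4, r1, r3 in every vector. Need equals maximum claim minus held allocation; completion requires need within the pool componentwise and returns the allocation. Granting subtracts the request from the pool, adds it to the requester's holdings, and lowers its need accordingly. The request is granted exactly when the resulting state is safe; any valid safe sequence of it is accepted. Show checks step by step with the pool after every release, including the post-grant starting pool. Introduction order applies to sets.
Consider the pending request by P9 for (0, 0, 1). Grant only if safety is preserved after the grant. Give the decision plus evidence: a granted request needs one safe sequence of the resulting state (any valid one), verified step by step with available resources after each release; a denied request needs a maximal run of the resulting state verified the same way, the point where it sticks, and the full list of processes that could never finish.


DENY — the pretend-granted state is unsafe.
Key observation: r3 is the bottleneck — with P1, P7 done the pool holds (2, 6, 4), short of every remaining need.
After a pretend grant, a maximal execution: P1, P7 — then nothing else fits. Check, step by step:
  pool = (1, 3, 2)
  run P1 (needs (1, 2, 2), free (1, 3, 2)); after release of (1, 3, 1) the pool is (2, 6, 3)
  run P7 (needs (2, 3, 1), free (2, 6, 3)); after release of (0, 0, 1) the pool is (2, 6, 4)
  P4 still needs (3, 3, 5) but only (2, 6, 4) is free — short on r4 and r3
  P9 still needs (1, 3, 6) but only (2, 6, 4) is free — short on r3
  P6 still needs (1, 4, 5) but only (2, 6, 4) is free — short on r3
Had the request been granted, P4, P9 and P6 could never finish.


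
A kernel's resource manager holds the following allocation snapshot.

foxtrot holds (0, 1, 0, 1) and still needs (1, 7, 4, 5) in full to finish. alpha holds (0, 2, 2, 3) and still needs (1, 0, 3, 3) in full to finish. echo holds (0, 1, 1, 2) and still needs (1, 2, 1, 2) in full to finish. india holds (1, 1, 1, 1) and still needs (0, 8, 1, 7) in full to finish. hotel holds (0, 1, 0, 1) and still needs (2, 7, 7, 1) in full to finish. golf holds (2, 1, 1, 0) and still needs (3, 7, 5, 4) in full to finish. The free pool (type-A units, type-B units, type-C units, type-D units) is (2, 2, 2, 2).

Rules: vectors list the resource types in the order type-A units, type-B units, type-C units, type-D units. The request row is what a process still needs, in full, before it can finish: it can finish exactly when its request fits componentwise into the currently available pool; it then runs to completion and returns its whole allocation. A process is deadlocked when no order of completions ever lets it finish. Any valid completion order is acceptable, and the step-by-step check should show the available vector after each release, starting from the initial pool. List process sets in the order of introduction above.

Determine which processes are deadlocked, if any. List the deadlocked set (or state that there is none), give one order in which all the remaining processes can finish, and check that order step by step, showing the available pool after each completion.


Deadlocked set: foxtrot, india, hotel and golf.
Key observation: even finishing echo, alpha leaves just (2, 5, 5, 7) free — too little type-B units for any of the remaining processes.
A valid finishing order for the others: echo, alpha. Verifying each step:
  pool = (2, 2, 2, 2)
  run echo (needs (1, 2, 1, 2), free (2, 2, 2, 2)); after release of (0, 1, 1, 2) the pool is (2, 3, 3, 4)
  run alpha (needs (1, 0, 3, 3), free (2, 3, 3, 4)); after release of (0, 2, 2, 3) the pool is (2, 5, 5, 7)
None of the blocked processes ever fits:
  foxtrot cannot run: need (1, 7, 4, 5) vs free (2, 5, 5, 7) (insufficient type-B units)
  india cannot run: need (0, 8, 1, 7) vs free (2, 5, 5, 7) (insufficient type-B units)
  hotel cannot run: need (2, 7, 7, 1) vs free (2, 5, 5, 7) (insufficient type-B units and type-C units)
  golf cannot run: need (3, 7, 5, 4) vs free (2, 5, 5, 7) (insufficient type-A units and type-B units)


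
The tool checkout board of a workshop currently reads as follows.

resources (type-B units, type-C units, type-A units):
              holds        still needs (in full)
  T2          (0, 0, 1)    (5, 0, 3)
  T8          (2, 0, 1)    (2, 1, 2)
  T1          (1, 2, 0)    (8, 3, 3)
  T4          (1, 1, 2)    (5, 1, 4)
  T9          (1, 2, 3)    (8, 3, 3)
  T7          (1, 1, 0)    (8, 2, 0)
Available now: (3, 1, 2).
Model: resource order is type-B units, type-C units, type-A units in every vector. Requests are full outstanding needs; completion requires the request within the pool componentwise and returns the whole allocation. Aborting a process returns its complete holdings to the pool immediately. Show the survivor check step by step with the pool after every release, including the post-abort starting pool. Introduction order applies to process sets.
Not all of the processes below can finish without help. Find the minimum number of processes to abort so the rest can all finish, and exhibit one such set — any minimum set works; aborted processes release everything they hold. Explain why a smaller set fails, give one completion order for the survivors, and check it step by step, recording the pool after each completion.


Minimum abort set: T9 and T7.
Key observation: T1 could never have finished before the abort; with (2, 3, 3) returned by T9 and T7, it fits at step 4.
No one abort is enough; case by case: T2 alone leaves T1 blocked (short on type-B units and type-C units); T8 alone leaves T1 blocked (short on type-B units and type-C units); T1 alone leaves T9 blocked (short on type-B units); T4 alone leaves T1 blocked (short on type-B units and type-C units); T9 alone leaves T1 blocked (short on type-B units); T7 alone leaves T1 blocked (short on type-B units).
One survivor order: T8, T2, T4, T1. Verifying each step (post-abort pool first):
  pool = (5, 4, 5)
  T8: need (2, 1, 2) fits (5, 4, 5); releases (2, 0, 1), pool now (7, 4, 6)
  T2: need (5, 0, 3) fits (7, 4, 6); releases (0, 0, 1), pool now (7, 4, 7)
  T4: need (5, 1, 4) fits (7, 4, 7); releases (1, 1, 2), pool now (8, 5, 9)
  T1: need (8, 3, 3) fits (8, 5, 9); releases (1, 2, 0), pool now (9, 7, 9)


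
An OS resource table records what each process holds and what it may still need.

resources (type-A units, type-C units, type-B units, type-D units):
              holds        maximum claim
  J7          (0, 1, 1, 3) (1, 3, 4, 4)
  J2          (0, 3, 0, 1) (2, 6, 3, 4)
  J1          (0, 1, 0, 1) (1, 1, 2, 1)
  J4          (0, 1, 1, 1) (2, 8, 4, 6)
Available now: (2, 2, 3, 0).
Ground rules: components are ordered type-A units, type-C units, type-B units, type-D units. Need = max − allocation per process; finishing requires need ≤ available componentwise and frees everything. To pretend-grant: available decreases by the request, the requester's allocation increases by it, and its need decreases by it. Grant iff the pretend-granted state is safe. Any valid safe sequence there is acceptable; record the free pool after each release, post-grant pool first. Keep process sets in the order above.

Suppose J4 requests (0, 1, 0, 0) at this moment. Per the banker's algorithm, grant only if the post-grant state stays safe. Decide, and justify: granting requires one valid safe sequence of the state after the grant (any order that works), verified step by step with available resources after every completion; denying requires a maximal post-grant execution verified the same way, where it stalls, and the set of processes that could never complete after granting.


GRANT — the state after the grant stays safe, e.g. via J1, J7, J2, J4.
Key observation: with (2, 1, 3, 0) left after the transfer, J1 can run at once — the state stays safe.
Check on the post-grant state, step by step:
  pool = (2, 1, 3, 0)
  run J1 (needs (1, 0, 2, 0), free (2, 1, 3, 0)); after release of (0, 1, 0, 1) the pool is (2, 2, 3, 1)
  run J7 (needs (1, 2, 3, 1), free (2, 2, 3, 1)); after release of (0, 1, 1, 3) the pool is (2, 3, 4, 4)
  run J2 (needs (2, 3, 3, 3), free (2, 3, 4, 4)); after release of (0, 3, 0, 1) the pool is (2, 6, 4, 5)
  run J4 (needs (2, 6, 3, 5), free (2, 6, 4, 5)); after release of (0, 2, 1, 1) the pool is (2, 8, 5, 6)


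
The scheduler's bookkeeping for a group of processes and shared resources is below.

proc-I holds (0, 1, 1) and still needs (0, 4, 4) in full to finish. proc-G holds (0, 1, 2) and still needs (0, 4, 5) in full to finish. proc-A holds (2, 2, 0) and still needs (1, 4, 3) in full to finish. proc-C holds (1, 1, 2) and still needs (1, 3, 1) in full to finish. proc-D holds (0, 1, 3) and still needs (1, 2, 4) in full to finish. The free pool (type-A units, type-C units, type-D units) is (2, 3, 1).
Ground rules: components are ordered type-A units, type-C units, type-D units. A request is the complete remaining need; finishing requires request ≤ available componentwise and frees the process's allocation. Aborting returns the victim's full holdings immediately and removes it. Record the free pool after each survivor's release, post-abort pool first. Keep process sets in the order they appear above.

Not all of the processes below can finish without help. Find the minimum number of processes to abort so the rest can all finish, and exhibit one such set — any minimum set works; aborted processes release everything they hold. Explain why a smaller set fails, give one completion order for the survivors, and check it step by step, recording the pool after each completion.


Abort proc-G.
Key observation: the deadlocked proc-I becomes finishable only because proc-G released (0, 1, 2); it completes at step 3 below.
No smaller set exists: with zero aborts the deadlock remains.
The survivors complete as proc-A, proc-C, proc-I, proc-D. Step-by-step check (starting from the post-abort pool):
  pool = (2, 4, 3)
  proc-A: need (1, 4, 3) fits (2, 4, 3); releases (2, 2, 0), pool now (4, 6, 3)
  proc-C: need (1, 3, 1) fits (4, 6, 3); releases (1, 1, 2), pool now (5, 7, 5)
  proc-I: need (0, 4, 4) fits (5, 7, 5); releases (0, 1, 1), pool now (5, 8, 6)
  proc-D: need (1, 2, 4) fits (5, 8, 6); releases (0, 1, 3), pool now (5, 9, 9)


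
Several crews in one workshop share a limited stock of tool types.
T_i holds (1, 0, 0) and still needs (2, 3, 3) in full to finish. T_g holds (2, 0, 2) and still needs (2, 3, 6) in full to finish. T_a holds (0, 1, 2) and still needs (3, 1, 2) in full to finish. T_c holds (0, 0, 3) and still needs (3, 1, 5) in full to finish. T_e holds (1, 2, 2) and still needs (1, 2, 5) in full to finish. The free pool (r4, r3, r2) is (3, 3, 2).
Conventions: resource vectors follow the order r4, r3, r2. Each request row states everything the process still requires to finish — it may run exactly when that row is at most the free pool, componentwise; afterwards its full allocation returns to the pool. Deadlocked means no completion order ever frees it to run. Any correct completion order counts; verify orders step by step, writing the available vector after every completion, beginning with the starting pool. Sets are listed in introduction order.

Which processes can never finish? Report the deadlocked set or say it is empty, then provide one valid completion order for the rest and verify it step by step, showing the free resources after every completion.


Deadlocked set: T_g, T_c and T_e.
Key observation: once T_a, T_i finish, the pool peaks at (4, 4, 4) — and every remaining process still needs more r2 than that.
One completion order for the rest: T_a, T_i. Walking it through:
  pool = (3, 3, 2)
  T_a needs (3, 1, 2) <= (3, 3, 2) -> finishes; pool += (0, 1, 2) = (3, 4, 4)
  T_i needs (2, 3, 3) <= (3, 4, 4) -> finishes; pool += (1, 0, 0) = (4, 4, 4)
The stuck group stays short no matter what:
  blocked: T_g wants (2, 3, 6), pool (4, 4, 4) — not enough r2
  blocked: T_c wants (3, 1, 5), pool (4, 4, 4) — not enough r2
  blocked: T_e wants (1, 2, 5), pool (4, 4, 4) — not enough r2


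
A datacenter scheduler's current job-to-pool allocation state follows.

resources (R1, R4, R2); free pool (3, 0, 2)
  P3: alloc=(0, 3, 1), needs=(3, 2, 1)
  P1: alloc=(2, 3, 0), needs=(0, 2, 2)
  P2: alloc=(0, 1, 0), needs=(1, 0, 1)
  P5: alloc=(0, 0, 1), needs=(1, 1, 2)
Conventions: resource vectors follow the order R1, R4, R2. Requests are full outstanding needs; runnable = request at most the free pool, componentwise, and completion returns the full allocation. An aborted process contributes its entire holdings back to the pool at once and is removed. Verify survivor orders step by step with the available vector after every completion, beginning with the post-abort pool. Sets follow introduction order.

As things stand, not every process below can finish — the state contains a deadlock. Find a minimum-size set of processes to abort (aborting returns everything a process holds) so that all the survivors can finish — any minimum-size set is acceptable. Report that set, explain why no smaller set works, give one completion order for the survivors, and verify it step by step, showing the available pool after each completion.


Minimum abort set: P1.
Key observation: aborting P1 returns (2, 3, 0), and P3 — hopeless before — runs at step 1 with the returned capacity in the pool.
Why nothing smaller works: aborting no one leaves the state deadlocked as given.
The survivors complete as P3, P2, P5. Walking it through (starting from the post-abort pool):
  pool = (5, 3, 2)
  run P3 (needs (3, 2, 1), free (5, 3, 2)); after release of (0, 3, 1) the pool is (5, 6, 3)
  run P2 (needs (1, 0, 1), free (5, 6, 3)); after release of (0, 1, 0) the pool is (5, 7, 3)
  run P5 (needs (1, 1, 2), free (5, 7, 3)); after release of (0, 0, 1) the pool is (5, 7, 4)


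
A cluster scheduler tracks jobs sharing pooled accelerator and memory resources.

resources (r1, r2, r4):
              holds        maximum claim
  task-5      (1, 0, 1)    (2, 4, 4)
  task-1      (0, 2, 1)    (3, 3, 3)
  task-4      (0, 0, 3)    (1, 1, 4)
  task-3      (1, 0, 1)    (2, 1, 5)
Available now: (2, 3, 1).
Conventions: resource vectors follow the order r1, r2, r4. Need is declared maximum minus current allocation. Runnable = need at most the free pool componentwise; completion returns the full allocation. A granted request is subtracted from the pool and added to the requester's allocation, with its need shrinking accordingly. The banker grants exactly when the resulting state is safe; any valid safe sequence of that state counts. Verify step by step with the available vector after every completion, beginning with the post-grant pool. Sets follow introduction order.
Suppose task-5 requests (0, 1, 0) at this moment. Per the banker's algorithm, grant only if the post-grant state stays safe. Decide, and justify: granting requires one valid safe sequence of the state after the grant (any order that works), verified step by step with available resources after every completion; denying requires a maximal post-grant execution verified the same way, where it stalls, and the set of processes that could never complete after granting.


GRANT: granting preserves safety; a valid post-grant sequence is task-4, task-3, task-1, task-5.
Key observation: after the grant the pool drops to (2, 2, 1), which still lets task-4 finish first and unwind the rest.
Check on the post-grant state, step by step:
  pool = (2, 2, 1)
  task-4: need (1, 1, 1) fits (2, 2, 1); releases (0, 0, 3), pool now (2, 2, 4)
  task-3: need (1, 1, 4) fits (2, 2, 4); releases (1, 0, 1), pool now (3, 2, 5)
  task-1: need (3, 1, 2) fits (3, 2, 5); releases (0, 2, 1), pool now (3, 4, 6)
  task-5: need (1, 3, 3) fits (3, 4, 6); releases (1, 1, 1), pool now (4, 5, 7)


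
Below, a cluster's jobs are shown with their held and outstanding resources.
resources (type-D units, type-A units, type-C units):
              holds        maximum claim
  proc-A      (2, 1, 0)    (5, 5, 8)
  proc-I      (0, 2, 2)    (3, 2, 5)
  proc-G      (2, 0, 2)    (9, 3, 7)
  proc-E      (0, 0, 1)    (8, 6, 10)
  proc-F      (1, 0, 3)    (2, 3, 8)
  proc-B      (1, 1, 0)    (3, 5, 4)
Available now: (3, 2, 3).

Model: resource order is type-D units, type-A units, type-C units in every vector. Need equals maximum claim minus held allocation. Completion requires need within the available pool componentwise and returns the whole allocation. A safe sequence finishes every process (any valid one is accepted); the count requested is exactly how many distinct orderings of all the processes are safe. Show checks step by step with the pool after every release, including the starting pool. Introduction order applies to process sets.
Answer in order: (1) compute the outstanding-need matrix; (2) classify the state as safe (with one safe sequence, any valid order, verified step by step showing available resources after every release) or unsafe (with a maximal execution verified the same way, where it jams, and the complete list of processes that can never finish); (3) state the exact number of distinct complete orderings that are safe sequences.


(1) Remaining need (order type-D units, type-A units, type-C units):
  proc-A: (3, 4, 8)
  proc-I: (3, 0, 3)
  proc-G: (7, 3, 5)
  proc-E: (8, 6, 9)
  proc-F: (1, 3, 5)
  proc-B: (2, 4, 4)
(2) SAFE, for example via the order proc-I, proc-B, proc-F, proc-A, proc-G, proc-E.
Key observation: reading the order forward, proc-I is the first process whose need (3, 0, 3) meets the free pool (3, 2, 3) exactly on a resource it requests.
Check, step by step:
  pool = (3, 2, 3)
  run proc-I (needs (3, 0, 3), free (3, 2, 3)); after release of (0, 2, 2) the pool is (3, 4, 5)
  run proc-B (needs (2, 4, 4), free (3, 4, 5)); after release of (1, 1, 0) the pool is (4, 5, 5)
  run proc-F (needs (1, 3, 5), free (4, 5, 5)); after release of (1, 0, 3) the pool is (5, 5, 8)
  run proc-A (needs (3, 4, 8), free (5, 5, 8)); after release of (2, 1, 0) the pool is (7, 6, 8)
  run proc-G (needs (7, 3, 5), free (7, 6, 8)); after release of (2, 0, 2) the pool is (9, 6, 10)
  run proc-E (needs (8, 6, 9), free (9, 6, 10)); after release of (0, 0, 1) the pool is (9, 6, 11)
(3) Precisely 3 of the possible complete orderings are safe sequences.


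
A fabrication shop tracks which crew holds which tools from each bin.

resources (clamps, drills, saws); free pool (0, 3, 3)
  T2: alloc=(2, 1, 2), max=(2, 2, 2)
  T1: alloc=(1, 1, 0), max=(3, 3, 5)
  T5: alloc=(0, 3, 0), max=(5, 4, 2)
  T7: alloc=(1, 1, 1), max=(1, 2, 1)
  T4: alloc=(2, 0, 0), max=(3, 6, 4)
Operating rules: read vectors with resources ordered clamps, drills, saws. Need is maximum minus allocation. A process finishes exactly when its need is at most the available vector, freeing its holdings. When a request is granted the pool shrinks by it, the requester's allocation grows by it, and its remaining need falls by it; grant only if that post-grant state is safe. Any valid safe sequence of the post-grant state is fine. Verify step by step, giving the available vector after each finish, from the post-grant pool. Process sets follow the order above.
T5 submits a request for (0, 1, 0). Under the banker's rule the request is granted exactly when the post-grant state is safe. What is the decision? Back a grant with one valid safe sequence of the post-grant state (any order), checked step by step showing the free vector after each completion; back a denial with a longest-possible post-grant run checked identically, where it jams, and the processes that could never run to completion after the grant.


DENY. Granting would leave the state unsafe.
Key observation: after T2, T7, T1 the pool peaks at (4, 5, 6), and each blocked process is short somewhere: T5 on clamps; T4 on drills.
On the post-grant state, T2, T7, T1 is a maximal run — nothing extends it. Step-by-step check:
  pool = (0, 2, 3)
  T2: need (0, 1, 0) fits (0, 2, 3); releases (2, 1, 2), pool now (2, 3, 5)
  T7: need (0, 1, 0) fits (2, 3, 5); releases (1, 1, 1), pool now (3, 4, 6)
  T1: need (2, 2, 5) fits (3, 4, 6); releases (1, 1, 0), pool now (4, 5, 6)
  blocked: T5 wants (5, 0, 2), pool (4, 5, 6) — not enough clamps
  blocked: T4 wants (1, 6, 4), pool (4, 5, 6) — not enough drills
Had the request been granted, T5 and T4 could never finish.


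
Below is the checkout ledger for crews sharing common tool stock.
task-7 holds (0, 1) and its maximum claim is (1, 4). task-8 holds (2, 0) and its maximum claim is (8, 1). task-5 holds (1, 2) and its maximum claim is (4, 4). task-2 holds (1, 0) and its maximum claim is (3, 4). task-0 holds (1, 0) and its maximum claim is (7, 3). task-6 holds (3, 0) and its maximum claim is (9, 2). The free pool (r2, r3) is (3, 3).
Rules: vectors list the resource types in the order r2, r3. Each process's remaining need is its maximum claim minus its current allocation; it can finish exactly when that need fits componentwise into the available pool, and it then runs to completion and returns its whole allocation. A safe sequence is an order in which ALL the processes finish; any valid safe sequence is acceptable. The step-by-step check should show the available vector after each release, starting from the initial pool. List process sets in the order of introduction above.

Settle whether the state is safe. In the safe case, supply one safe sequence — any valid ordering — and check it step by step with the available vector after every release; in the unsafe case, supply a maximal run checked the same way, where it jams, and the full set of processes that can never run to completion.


UNSAFE.
Key observation: the wall is r2: completing task-5, task-7, task-2 brings the pool only to (5, 6), and all the rest need more.
The run task-5, task-7, task-2 cannot be extended any further. Walking it through:
  pool = (3, 3)
  task-5: need (3, 2) fits (3, 3); releases (1, 2), pool now (4, 5)
  task-7: need (1, 3) fits (4, 5); releases (0, 1), pool now (4, 6)
  task-2: need (2, 4) fits (4, 6); releases (1, 0), pool now (5, 6)
  task-8 cannot run: need (6, 1) vs free (5, 6) (insufficient r2)
  task-0 cannot run: need (6, 3) vs free (5, 6) (insufficient r2)
  task-6 cannot run: need (6, 2) vs free (5, 6) (insufficient r2)
Permanently blocked: task-8, task-0 and task-6.


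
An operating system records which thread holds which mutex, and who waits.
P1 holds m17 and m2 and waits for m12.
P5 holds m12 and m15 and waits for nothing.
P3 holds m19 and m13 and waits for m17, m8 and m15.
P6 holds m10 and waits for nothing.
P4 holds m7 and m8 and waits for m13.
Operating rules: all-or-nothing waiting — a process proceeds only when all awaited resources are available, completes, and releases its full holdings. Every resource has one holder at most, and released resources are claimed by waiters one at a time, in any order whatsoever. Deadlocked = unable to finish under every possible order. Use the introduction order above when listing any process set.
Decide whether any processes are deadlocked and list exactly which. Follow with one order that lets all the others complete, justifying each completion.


Deadlocked: P3 and P4.
Key observation: the cycle P3 -> P4 -> P3 can never break — each member waits on the next; no other process is dragged down with it.
The rest can finish in the order P5, P1, P6.
Walking it through:
  P5: no waits; runs immediately, freeing m12 and m15
  P1 waits on m12 — all released -> runs and releases m17 and m2
  P6: no waits; runs immediately, freeing m10


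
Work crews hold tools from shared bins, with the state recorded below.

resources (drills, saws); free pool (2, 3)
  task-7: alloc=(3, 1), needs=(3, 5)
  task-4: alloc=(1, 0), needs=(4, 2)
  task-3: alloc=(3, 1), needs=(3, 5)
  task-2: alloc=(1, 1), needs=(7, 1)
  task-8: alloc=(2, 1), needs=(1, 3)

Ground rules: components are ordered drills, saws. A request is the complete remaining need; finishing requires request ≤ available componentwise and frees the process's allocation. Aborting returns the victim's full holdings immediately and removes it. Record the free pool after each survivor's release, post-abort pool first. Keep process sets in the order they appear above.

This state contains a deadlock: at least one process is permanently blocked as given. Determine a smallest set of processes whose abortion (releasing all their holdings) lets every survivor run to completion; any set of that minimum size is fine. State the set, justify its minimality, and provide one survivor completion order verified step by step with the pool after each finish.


The answer: abort task-7.
Key observation: the returned (3, 1) from task-7 is what brings task-2 — unrunnable before, under any order — into play at step 2.
Minimality: the empty abort set fails — the state is deadlocked as it stands.
The survivors complete as task-8, task-2, task-3, task-4. Check, step by step (starting from the post-abort pool):
  pool = (5, 4)
  run task-8 (needs (1, 3), free (5, 4)); after release of (2, 1) the pool is (7, 5)
  run task-2 (needs (7, 1), free (7, 5)); after release of (1, 1) the pool is (8, 6)
  run task-3 (needs (3, 5), free (8, 6)); after release of (3, 1) the pool is (11, 7)
  run task-4 (needs (4, 2), free (11, 7)); after release of (1, 0) the pool is (12, 7)


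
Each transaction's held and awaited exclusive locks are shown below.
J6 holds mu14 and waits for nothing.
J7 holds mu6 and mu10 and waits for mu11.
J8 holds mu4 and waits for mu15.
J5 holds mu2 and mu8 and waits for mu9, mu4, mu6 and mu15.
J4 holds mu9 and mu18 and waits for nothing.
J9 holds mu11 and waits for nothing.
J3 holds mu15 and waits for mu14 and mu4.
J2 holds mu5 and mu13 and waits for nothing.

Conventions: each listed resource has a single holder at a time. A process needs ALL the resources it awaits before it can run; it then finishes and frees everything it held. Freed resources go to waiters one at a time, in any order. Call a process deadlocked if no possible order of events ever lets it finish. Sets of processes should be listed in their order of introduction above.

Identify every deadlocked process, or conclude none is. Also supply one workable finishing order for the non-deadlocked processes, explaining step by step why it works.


Deadlocked set: J8, J5 and J3.
Key observation: the wait chain closes on itself along J8 -> J3 -> J8; J5 waits into the deadlock from upstream.
The rest can finish in the order J2, J9, J4, J6, J7.
Check, step by step:
  J2 waits on nothing -> runs at once and releases mu5 and mu13
  J9 waits on nothing -> runs at once and releases mu11
  J4 waits on nothing -> runs at once and releases mu9 and mu18
  J6 waits on nothing -> runs at once and releases mu14
  run J7 (all its waits — mu11 — are resolved); releases mu6 and mu10


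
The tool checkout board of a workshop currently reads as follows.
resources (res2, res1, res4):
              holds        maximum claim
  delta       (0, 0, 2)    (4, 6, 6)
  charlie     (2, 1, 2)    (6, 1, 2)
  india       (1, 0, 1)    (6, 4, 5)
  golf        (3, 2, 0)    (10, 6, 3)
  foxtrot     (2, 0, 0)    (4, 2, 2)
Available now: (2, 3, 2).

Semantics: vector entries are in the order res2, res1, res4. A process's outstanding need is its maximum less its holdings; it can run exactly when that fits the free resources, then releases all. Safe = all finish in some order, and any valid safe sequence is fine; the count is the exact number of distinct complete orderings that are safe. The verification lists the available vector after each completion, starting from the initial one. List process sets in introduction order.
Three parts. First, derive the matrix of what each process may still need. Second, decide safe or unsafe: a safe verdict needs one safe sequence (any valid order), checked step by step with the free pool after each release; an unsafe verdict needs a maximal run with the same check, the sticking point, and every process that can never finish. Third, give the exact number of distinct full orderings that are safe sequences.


(1) Remaining need (order res2, res1, res4):
  delta: (4, 6, 4)
  charlie: (4, 0, 0)
  india: (5, 4, 4)
  golf: (7, 4, 3)
  foxtrot: (2, 2, 2)
(2) SAFE, for example via the order foxtrot, charlie, india, golf, delta.
Key observation: at foxtrot the run first touches a limit — (2, 2, 2) against (2, 3, 2), exact on a resource it actually requests.
Check, step by step:
  pool = (2, 3, 2)
  run foxtrot (needs (2, 2, 2), free (2, 3, 2)); after release of (2, 0, 0) the pool is (4, 3, 2)
  run charlie (needs (4, 0, 0), free (4, 3, 2)); after release of (2, 1, 2) the pool is (6, 4, 4)
  run india (needs (5, 4, 4), free (6, 4, 4)); after release of (1, 0, 1) the pool is (7, 4, 5)
  run golf (needs (7, 4, 3), free (7, 4, 5)); after release of (3, 2, 0) the pool is (10, 6, 5)
  run delta (needs (4, 6, 4), free (10, 6, 5)); after release of (0, 0, 2) the pool is (10, 6, 7)
(3) Precisely 1 of the possible complete orderings is a safe sequence.


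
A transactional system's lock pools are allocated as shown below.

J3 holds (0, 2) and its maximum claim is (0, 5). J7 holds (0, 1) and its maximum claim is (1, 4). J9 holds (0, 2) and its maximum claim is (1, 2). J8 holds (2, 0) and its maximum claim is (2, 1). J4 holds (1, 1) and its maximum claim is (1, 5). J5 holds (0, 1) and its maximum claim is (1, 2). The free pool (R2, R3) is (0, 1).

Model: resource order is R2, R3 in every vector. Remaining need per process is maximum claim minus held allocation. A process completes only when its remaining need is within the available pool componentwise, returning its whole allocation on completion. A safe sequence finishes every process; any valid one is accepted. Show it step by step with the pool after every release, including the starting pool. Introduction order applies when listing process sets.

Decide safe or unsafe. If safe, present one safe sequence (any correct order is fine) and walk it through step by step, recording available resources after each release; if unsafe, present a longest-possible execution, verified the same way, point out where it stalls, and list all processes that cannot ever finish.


The state is SAFE; one workable sequence: J8, J5, J9, J3, J4, J7.
Key observation: reading the order forward, J8 is the first process whose need (0, 1) meets the free pool (0, 1) exactly on a resource it requests.
Step-by-step check:
  pool = (0, 1)
  J8: need (0, 1) fits (0, 1); releases (2, 0), pool now (2, 1)
  J5: need (1, 1) fits (2, 1); releases (0, 1), pool now (2, 2)
  J9: need (1, 0) fits (2, 2); releases (0, 2), pool now (2, 4)
  J3: need (0, 3) fits (2, 4); releases (0, 2), pool now (2, 6)
  J4: need (0, 4) fits (2, 6); releases (1, 1), pool now (3, 7)
  J7: need (1, 3) fits (3, 7); releases (0, 1), pool now (3, 8)


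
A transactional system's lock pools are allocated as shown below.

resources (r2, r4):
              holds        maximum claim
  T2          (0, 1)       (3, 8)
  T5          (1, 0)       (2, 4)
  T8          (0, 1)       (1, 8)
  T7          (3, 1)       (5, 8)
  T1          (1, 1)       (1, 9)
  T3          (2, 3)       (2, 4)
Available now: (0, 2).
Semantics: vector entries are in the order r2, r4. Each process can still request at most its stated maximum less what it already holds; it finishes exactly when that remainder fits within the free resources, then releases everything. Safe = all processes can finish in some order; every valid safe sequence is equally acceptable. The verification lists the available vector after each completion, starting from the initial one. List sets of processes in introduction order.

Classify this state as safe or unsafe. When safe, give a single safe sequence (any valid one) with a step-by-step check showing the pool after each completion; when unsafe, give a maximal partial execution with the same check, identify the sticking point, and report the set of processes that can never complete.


The state is UNSAFE.
Key observation: the pool after T3, T5 is (3, 5); every surviving request exceeds it in r4, so progress ends there.
The run T3, T5 cannot be extended any further. Check, step by step:
  pool = (0, 2)
  T3: need (0, 1) fits (0, 2); releases (2, 3), pool now (2, 5)
  T5: need (1, 4) fits (2, 5); releases (1, 0), pool now (3, 5)
  T2 still needs (3, 7) but only (3, 5) is free — short on r4
  T8 still needs (1, 7) but only (3, 5) is free — short on r4
  T7 still needs (2, 7) but only (3, 5) is free — short on r4
  T1 still needs (0, 8) but only (3, 5) is free — short on r4
Processes that can never finish: T2, T8, T7 and T1.


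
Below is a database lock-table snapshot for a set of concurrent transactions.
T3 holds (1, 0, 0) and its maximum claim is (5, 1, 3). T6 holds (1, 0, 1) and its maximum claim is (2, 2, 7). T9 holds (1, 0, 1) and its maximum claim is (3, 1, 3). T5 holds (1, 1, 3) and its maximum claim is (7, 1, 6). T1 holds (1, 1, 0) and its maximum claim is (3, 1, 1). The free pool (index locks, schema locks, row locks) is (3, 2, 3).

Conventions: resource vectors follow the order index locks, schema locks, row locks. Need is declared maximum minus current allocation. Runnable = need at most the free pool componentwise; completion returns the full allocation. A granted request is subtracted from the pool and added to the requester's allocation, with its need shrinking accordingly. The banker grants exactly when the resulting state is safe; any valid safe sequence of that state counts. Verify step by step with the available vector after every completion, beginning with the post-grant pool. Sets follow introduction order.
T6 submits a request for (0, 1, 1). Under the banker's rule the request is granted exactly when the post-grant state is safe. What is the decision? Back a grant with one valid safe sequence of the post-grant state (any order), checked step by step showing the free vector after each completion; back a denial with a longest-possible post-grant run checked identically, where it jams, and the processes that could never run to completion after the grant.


GRANT: granting preserves safety; a valid post-grant sequence is T9, T1, T3, T5, T6.
Key observation: with (3, 1, 2) left after the transfer, T9 can run at once — the state stays safe.
Check on the post-grant state, step by step:
  pool = (3, 1, 2)
  T9: need (2, 1, 2) fits (3, 1, 2); releases (1, 0, 1), pool now (4, 1, 3)
  T1: need (2, 0, 1) fits (4, 1, 3); releases (1, 1, 0), pool now (5, 2, 3)
  T3: need (4, 1, 3) fits (5, 2, 3); releases (1, 0, 0), pool now (6, 2, 3)
  T5: need (6, 0, 3) fits (6, 2, 3); releases (1, 1, 3), pool now (7, 3, 6)
  T6: need (1, 1, 5) fits (7, 3, 6); releases (1, 1, 2), pool now (8, 4, 8)


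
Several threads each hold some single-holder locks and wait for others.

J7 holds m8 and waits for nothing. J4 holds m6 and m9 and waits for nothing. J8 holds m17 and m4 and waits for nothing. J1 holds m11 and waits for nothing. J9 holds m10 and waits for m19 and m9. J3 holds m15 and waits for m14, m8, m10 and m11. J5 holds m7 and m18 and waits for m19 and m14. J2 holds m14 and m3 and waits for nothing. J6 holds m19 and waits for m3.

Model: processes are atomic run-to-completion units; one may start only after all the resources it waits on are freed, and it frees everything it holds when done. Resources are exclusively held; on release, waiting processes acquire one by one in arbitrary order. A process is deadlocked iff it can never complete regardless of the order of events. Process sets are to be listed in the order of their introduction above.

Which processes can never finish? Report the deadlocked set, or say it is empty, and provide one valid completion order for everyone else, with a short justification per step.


No process is deadlocked.
Key observation: although several processes wait, no cycle exists — each chain bottoms out at a free runner.
The rest can finish in the order J7, J2, J8, J6, J4, J9, J1, J5, J3.
Step-by-step check:
  run J7 (it waits on nothing); releases m8
  run J2 (it waits on nothing); releases m14 and m3
  run J8 (it waits on nothing); releases m17 and m4
  J6 waits on m3 — all released -> runs and releases m19
  run J4 (it waits on nothing); releases m6 and m9
  J9 waits on m19 and m9 — all released -> runs and releases m10
  run J1 (it waits on nothing); releases m11
  J5 waits on m19 and m14 — all released -> runs and releases m7 and m18
  J3 waits on m14, m8, m10 and m11 — all released -> runs and releases m15


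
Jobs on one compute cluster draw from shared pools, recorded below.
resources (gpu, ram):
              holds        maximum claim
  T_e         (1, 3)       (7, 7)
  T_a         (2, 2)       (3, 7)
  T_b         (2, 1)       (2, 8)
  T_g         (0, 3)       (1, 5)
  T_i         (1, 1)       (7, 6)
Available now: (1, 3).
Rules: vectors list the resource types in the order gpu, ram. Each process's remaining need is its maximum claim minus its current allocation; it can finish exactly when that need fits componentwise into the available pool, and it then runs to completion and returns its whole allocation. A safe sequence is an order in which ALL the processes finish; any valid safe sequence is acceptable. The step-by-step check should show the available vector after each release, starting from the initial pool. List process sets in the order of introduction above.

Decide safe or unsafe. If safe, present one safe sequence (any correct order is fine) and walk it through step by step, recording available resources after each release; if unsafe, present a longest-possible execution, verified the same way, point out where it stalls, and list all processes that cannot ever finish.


UNSAFE — no complete ordering exists.
Key observation: after T_g, T_a, T_b complete, (5, 9) is the best the pool ever gets, yet each leftover process wants more gpu.
Going as far as possible: T_g, T_a, T_b; after that, nothing fits. Step-by-step check:
  pool = (1, 3)
  T_g: need (1, 2) fits (1, 3); releases (0, 3), pool now (1, 6)
  T_a: need (1, 5) fits (1, 6); releases (2, 2), pool now (3, 8)
  T_b: need (0, 7) fits (3, 8); releases (2, 1), pool now (5, 9)
  T_e still needs (6, 4) but only (5, 9) is free — short on gpu
  T_i still needs (6, 5) but only (5, 9) is free — short on gpu
Permanently blocked: T_e and T_i.
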